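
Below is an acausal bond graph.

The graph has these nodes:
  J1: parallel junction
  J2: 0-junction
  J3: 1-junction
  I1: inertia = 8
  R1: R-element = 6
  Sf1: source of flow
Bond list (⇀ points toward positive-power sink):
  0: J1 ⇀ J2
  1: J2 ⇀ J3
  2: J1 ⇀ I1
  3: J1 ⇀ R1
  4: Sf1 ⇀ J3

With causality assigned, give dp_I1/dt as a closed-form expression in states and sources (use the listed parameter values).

dp_I1/dt = -6*F_Sf1 - 3*p_I1/4

bond 4 →Sf1  (source Sf1 imposes f)
bond 1 →J3  (J3: bond 4 brought flow, rest push out)
bond 0 →J2  (only one effort-in slot at J2)
bond 2 →I1  (I1: I, integral causality)
bond 3 →J1  (only one effort-in slot at J1)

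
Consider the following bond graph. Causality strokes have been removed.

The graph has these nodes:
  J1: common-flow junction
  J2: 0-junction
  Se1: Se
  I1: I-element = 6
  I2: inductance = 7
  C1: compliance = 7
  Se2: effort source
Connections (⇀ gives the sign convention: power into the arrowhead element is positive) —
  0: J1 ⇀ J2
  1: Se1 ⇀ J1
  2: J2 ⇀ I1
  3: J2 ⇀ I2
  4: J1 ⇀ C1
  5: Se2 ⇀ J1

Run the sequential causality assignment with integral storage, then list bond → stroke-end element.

bond 0 stroke at J2
bond 1 stroke at J1
bond 2 stroke at I1
bond 3 stroke at I2
bond 4 stroke at J1
bond 5 stroke at J1

#1 stroke→J1  (Se1: effort source, stroke at far end)
#5 stroke→J1  (source Se2 imposes e)
#2 stroke→I1  (I1 outputs flow p/I1)
#3 stroke→I2  (I2: I, integral causality)
#0 stroke→J2  (J2 needs exactly one e-in)
#4 stroke→J1  (J1 flow already set via bond 0)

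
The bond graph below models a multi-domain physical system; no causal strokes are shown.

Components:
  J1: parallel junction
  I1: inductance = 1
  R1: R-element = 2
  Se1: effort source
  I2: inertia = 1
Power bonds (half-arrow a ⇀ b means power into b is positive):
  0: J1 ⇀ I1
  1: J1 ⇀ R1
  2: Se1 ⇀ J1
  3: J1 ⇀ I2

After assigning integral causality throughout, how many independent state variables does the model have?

b2 →J1  (source Se1 imposes e)
b0 →I1  (common-e at J1 fixed by 2)
b1 →R1  (0-jn J1 has e-setter on 2)
b3 →I2  (J1 effort already set via bond 2)

2  (I1, I2 all integral)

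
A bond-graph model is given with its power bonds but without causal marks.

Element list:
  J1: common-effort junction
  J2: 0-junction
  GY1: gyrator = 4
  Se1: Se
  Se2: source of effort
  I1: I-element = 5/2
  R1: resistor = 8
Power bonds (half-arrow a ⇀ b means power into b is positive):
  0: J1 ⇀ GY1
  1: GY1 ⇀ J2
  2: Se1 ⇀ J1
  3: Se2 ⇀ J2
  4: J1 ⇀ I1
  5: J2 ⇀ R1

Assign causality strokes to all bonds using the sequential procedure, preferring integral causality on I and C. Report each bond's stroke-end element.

β2 stroke→J1  (Se1: effort source, stroke at far end)
β3 stroke→J2  (Se2: effort source, stroke at far end)
β0 stroke→GY1  (common-e at J1 fixed by 2)
β4 stroke→I1  (common-e at J1 fixed by 2)
β1 stroke→GY1  (J2 effort already set via bond 3)
β5 stroke→R1  (J2 effort already set via bond 3)

b0 stroke→GY1
b1 stroke→GY1
b2 stroke→J1
b3 stroke→J2
b4 stroke→I1
b5 stroke→R1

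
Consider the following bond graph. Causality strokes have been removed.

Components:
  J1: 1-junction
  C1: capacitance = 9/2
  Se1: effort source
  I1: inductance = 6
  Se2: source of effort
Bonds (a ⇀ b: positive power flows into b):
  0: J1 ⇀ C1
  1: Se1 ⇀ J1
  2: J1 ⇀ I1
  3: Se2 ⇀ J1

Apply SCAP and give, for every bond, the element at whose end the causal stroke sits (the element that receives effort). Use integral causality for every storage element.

β1 stroke→J1  (Se1 (Se) sets effort on bond)
β3 stroke→J1  (Se2 fixes effort; stroke away)
β0 stroke→J1  (prefer integral on C1)
β2 stroke→I1  (J1: last free bond brings flow in)

β0 →J1
β1 →J1
β2 →I1
β3 →J1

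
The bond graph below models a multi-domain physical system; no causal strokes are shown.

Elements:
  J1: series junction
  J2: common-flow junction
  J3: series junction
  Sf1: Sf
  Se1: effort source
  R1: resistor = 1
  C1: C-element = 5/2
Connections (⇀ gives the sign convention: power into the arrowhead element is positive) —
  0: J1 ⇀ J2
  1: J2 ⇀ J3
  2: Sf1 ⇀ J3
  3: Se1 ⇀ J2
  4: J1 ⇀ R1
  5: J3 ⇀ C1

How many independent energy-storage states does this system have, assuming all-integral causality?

β2 stroke→Sf1  (Sf1 fixes flow; stroke at Sf1)
β3 stroke→J2  (Se1 fixes effort; stroke away)
β1 stroke→J3  (1-jn J3 has f-setter on 2)
β5 stroke→J3  (common-f at J3 fixed by 2)
β0 stroke→J2  (common-f at J2 fixed by 1)
β4 stroke→J1  (J1: bond 0 brought flow, rest push out)

1  (C1 all integral)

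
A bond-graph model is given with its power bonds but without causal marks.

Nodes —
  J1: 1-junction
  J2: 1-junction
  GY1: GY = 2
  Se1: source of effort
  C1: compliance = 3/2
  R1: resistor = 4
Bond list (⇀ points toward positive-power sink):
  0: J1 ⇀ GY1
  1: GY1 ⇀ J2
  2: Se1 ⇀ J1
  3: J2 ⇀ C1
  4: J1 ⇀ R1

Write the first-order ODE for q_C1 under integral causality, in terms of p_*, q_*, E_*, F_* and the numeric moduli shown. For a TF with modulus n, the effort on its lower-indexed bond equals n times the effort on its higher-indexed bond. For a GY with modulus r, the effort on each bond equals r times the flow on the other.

#2 →J1  (Se1: effort source, stroke at far end)
#3 →J2  (prefer integral on C1)
#1 →GY1  (only one flow-in slot at J2)
#0 →GY1  (GY GY1: same side as bond 1)
#4 →J1  (1-jn J1 has f-setter on 0)

dq_C1/dt = E_Se1/2 - 2*q_C1/3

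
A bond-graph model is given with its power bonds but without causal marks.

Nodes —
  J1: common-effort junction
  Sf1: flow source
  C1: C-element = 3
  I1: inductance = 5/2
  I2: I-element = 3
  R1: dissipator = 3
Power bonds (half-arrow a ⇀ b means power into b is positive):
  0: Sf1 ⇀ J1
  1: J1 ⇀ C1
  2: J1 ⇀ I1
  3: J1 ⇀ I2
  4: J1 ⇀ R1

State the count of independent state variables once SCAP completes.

3  (C1, I1, I2 all integral)

b0 stroke at Sf1  (Sf1 (Sf) sets flow on bond)
b1 stroke at J1  (C1 integral (e out))
b2 stroke at I1  (0-jn J1 has e-setter on 1)
b3 stroke at I2  (J1: bond 1 brought effort, rest push out)
b4 stroke at R1  (J1: bond 1 brought effort, rest push out)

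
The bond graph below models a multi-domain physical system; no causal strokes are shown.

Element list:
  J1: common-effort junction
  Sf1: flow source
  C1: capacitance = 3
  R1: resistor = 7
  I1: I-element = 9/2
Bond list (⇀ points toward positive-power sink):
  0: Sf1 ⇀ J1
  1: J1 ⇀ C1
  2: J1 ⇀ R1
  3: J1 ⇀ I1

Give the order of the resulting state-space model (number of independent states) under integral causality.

2  (C1, I1 all integral)

bond 0 →Sf1  (Sf1: flow source, stroke at near end)
bond 1 →J1  (C1 integral (e out))
bond 2 →R1  (J1: bond 1 brought effort, rest push out)
bond 3 →I1  (J1: bond 1 brought effort, rest push out)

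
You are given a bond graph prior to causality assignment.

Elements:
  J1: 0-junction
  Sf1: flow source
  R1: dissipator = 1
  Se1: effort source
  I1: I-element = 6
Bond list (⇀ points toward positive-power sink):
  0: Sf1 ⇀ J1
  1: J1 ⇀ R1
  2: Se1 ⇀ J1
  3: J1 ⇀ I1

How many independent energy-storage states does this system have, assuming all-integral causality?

#0 stroke at Sf1  (Sf1 fixes flow; stroke at Sf1)
#2 stroke at J1  (Se1 (Se) sets effort on bond)
#1 stroke at R1  (J1: bond 2 brought effort, rest push out)
#3 stroke at I1  (J1 effort already set via bond 2)

1  (I1 all integral)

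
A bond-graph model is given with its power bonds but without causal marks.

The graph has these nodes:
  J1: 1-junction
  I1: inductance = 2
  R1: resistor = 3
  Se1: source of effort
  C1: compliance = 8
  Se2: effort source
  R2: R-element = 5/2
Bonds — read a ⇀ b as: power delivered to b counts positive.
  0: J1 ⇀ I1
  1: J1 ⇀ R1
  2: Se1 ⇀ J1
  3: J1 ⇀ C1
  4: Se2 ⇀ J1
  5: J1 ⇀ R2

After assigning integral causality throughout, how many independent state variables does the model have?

#2 stroke→J1  (Se1 fixes effort; stroke away)
#4 stroke→J1  (Se2 (Se) sets effort on bond)
#0 stroke→I1  (prefer integral on I1)
#1 stroke→J1  (common-f at J1 fixed by 0)
#3 stroke→J1  (J1: bond 0 brought flow, rest push out)
#5 stroke→J1  (1-jn J1 has f-setter on 0)

2  (C1, I1 all integral)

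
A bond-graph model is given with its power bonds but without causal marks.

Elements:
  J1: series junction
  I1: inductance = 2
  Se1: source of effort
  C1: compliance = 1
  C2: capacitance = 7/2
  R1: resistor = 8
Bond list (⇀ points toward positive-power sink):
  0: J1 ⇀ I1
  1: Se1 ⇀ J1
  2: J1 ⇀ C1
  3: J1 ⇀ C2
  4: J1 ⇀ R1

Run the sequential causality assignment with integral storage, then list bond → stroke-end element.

b1 stroke at J1  (Se1 fixes effort; stroke away)
b0 stroke at I1  (prefer integral on I1)
b2 stroke at J1  (J1: bond 0 brought flow, rest push out)
b3 stroke at J1  (J1: bond 0 brought flow, rest push out)
b4 stroke at J1  (J1: bond 0 brought flow, rest push out)

b0 stroke at I1
b1 stroke at J1
b2 stroke at J1
b3 stroke at J1
b4 stroke at J1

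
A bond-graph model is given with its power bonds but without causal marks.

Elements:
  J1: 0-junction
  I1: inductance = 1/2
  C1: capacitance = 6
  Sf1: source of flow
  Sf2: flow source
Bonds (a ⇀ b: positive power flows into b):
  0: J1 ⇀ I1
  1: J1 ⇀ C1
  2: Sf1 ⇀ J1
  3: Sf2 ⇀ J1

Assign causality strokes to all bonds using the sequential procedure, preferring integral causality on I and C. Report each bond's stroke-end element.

#2 stroke at Sf1  (Sf1 fixes flow; stroke at Sf1)
#3 stroke at Sf2  (source Sf2 imposes f)
#0 stroke at I1  (I1: I, integral causality)
#1 stroke at J1  (closing 0-jn rule on J1)

bond 0 stroke→I1
bond 1 stroke→J1
bond 2 stroke→Sf1
bond 3 stroke→Sf2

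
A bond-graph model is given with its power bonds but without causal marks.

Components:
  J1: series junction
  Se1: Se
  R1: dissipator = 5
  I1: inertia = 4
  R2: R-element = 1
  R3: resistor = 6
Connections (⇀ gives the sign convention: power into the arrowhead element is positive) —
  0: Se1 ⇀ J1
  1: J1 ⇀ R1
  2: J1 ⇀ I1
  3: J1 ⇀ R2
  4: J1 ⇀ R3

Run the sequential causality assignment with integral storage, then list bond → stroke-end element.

b0 →J1
b1 →J1
b2 →I1
b3 →J1
b4 →J1

b0 →J1  (source Se1 imposes e)
b2 →I1  (prefer integral on I1)
b1 →J1  (1-jn J1 has f-setter on 2)
b3 →J1  (J1: bond 2 brought flow, rest push out)
b4 →J1  (J1 flow already set via bond 2)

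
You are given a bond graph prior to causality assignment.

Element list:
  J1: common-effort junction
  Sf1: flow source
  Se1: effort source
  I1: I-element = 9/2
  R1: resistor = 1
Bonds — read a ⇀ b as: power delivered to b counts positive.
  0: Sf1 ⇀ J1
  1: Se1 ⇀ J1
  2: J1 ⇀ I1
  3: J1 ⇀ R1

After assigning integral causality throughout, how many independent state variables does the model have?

b0 |Sf1  (Sf1 fixes flow; stroke at Sf1)
b1 |J1  (source Se1 imposes e)
b2 |I1  (0-jn J1 has e-setter on 1)
b3 |R1  (J1 effort already set via bond 1)

1  (I1 all integral)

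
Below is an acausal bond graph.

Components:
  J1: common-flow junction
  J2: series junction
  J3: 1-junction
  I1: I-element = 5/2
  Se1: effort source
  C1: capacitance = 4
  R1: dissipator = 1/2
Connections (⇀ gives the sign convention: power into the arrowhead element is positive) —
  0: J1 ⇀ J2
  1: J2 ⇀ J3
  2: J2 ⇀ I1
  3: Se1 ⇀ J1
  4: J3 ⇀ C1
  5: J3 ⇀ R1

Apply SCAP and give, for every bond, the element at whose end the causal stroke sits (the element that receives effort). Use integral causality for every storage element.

#3 stroke→J1  (Se1 (Se) sets effort on bond)
#0 stroke→J2  (J1 needs exactly one f-in)
#2 stroke→I1  (prefer integral on I1)
#1 stroke→J2  (common-f at J2 fixed by 2)
#4 stroke→J3  (J3 flow already set via bond 1)
#5 stroke→J3  (J3 flow already set via bond 1)

b0 stroke at J2
b1 stroke at J2
b2 stroke at I1
b3 stroke at J1
b4 stroke at J3
b5 stroke at J3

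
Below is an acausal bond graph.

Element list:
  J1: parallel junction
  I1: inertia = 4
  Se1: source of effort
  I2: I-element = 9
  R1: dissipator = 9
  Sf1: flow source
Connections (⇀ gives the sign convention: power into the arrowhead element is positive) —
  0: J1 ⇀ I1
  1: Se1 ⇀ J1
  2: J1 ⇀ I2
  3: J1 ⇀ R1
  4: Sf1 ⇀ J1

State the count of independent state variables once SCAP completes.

2  (I1, I2 all integral)

bond 1 |J1  (Se1 fixes effort; stroke away)
bond 4 |Sf1  (Sf1 (Sf) sets flow on bond)
bond 0 |I1  (J1 effort already set via bond 1)
bond 2 |I2  (J1 effort already set via bond 1)
bond 3 |R1  (J1 effort already set via bond 1)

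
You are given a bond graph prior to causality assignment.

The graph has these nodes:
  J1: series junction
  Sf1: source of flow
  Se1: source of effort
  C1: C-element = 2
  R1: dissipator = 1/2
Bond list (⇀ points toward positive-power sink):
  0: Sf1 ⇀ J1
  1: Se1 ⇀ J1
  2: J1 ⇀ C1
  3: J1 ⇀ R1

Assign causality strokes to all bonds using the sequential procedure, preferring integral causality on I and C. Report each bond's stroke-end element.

#0 stroke→Sf1  (Sf1 (Sf) sets flow on bond)
#1 stroke→J1  (Se1: effort source, stroke at far end)
#2 stroke→J1  (1-jn J1 has f-setter on 0)
#3 stroke→J1  (J1 flow already set via bond 0)

b0 stroke at Sf1
b1 stroke at J1
b2 stroke at J1
b3 stroke at J1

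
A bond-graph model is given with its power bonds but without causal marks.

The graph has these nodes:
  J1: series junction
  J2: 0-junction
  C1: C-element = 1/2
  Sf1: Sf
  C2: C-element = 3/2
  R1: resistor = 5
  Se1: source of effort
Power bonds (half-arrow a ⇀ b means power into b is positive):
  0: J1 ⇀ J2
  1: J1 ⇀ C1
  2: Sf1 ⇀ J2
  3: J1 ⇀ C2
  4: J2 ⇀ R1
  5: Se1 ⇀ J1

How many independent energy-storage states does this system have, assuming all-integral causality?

2  (C1, C2 all integral)

#2 →Sf1  (source Sf1 imposes f)
#5 →J1  (Se1 fixes effort; stroke away)
#1 →J1  (C1 integral (e out))
#3 →J1  (prefer integral on C2)
#0 →J2  (closing 1-jn rule on J1)
#4 →R1  (common-e at J2 fixed by 0)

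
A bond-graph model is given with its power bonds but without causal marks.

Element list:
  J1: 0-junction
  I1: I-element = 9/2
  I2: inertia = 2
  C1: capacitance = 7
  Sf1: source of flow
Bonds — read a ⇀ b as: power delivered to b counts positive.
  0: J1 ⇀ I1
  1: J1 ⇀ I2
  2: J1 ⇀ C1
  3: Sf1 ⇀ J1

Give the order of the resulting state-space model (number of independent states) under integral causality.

#3 stroke→Sf1  (Sf1 (Sf) sets flow on bond)
#0 stroke→I1  (I1 outputs flow p/I1)
#1 stroke→I2  (I2 integral (f out))
#2 stroke→J1  (only one effort-in slot at J1)

3  (C1, I1, I2 all integral)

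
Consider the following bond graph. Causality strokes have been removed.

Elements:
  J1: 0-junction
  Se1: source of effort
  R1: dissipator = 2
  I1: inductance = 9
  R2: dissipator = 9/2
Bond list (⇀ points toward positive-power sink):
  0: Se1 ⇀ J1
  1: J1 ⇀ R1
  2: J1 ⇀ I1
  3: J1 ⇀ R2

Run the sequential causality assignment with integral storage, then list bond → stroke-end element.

bond 0 |J1
bond 1 |R1
bond 2 |I1
bond 3 |R2

β0 stroke→J1  (Se1: effort source, stroke at far end)
β1 stroke→R1  (0-jn J1 has e-setter on 0)
β2 stroke→I1  (J1 effort already set via bond 0)
β3 stroke→R2  (0-jn J1 has e-setter on 0)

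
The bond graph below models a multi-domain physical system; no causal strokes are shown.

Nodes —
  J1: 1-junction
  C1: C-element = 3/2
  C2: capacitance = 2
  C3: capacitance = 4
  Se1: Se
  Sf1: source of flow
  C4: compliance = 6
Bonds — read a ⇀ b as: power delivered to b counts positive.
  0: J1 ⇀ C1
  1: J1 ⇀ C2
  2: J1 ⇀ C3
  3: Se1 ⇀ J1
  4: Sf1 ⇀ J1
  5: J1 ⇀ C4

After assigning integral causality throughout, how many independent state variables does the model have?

b3 stroke at J1  (Se1: effort source, stroke at far end)
b4 stroke at Sf1  (Sf1 (Sf) sets flow on bond)
b0 stroke at J1  (1-jn J1 has f-setter on 4)
b1 stroke at J1  (1-jn J1 has f-setter on 4)
b2 stroke at J1  (1-jn J1 has f-setter on 4)
b5 stroke at J1  (J1: bond 4 brought flow, rest push out)

4  (C1, C2, C3, C4 all integral)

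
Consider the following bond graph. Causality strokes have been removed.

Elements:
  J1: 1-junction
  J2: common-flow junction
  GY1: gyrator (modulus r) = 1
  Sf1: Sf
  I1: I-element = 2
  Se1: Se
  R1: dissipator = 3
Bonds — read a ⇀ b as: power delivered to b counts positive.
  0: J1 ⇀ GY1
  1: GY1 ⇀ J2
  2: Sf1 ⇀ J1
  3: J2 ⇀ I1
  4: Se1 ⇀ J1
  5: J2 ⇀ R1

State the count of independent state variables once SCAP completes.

1  (I1 all integral)

β2 →Sf1  (Sf1: flow source, stroke at near end)
β4 →J1  (Se1: effort source, stroke at far end)
β0 →J1  (1-jn J1 has f-setter on 2)
β1 →J2  (through GY1, causality inverts; strokes same side of GY1)
β3 →I1  (I1: I, integral causality)
β5 →J2  (J2 flow already set via bond 3)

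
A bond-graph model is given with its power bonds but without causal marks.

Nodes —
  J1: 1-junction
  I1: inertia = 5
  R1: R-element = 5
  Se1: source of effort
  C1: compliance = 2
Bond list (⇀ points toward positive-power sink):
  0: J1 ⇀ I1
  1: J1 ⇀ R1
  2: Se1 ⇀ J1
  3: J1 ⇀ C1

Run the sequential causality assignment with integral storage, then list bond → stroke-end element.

#2 →J1  (source Se1 imposes e)
#0 →I1  (I1 outputs flow p/I1)
#1 →J1  (common-f at J1 fixed by 0)
#3 →J1  (common-f at J1 fixed by 0)

β0 stroke→I1
β1 stroke→J1
β2 stroke→J1
β3 stroke→J1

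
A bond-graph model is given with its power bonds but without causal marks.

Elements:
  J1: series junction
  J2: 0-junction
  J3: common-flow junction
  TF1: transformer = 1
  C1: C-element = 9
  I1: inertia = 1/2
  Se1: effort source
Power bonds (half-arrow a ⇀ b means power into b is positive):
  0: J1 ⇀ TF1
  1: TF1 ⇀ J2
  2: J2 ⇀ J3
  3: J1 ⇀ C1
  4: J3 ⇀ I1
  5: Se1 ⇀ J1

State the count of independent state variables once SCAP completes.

#5 stroke→J1  (Se1 fixes effort; stroke away)
#3 stroke→J1  (C1 integral (e out))
#0 stroke→TF1  (only one flow-in slot at J1)
#1 stroke→J2  (through TF1, causality passes straight; one stroke at TF1)
#2 stroke→J3  (common-e at J2 fixed by 1)
#4 stroke→I1  (only one flow-in slot at J3)

2  (C1, I1 all integral)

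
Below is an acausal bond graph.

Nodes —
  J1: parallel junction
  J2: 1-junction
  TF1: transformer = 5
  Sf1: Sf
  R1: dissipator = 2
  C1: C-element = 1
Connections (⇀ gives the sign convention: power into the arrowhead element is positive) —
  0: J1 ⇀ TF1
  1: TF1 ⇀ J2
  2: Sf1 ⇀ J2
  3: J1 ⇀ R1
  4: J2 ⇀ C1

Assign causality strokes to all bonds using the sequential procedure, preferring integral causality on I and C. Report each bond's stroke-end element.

β0 |TF1
β1 |J2
β2 |Sf1
β3 |J1
β4 |J2

bond 2 stroke→Sf1  (Sf1: flow source, stroke at near end)
bond 1 stroke→J2  (J2: bond 2 brought flow, rest push out)
bond 4 stroke→J2  (J2: bond 2 brought flow, rest push out)
bond 0 stroke→TF1  (TF1: transformer flips bond 1)
bond 3 stroke→J1  (only one effort-in slot at J1)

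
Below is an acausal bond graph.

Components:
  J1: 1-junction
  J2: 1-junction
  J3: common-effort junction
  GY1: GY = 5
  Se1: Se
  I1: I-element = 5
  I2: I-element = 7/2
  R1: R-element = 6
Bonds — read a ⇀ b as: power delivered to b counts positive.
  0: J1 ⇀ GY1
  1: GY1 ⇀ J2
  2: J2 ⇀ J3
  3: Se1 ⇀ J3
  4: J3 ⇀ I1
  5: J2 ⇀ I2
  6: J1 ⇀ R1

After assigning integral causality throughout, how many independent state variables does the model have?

2  (I1, I2 all integral)

#3 |J3  (Se1 fixes effort; stroke away)
#2 |J2  (0-jn J3 has e-setter on 3)
#4 |I1  (0-jn J3 has e-setter on 3)
#5 |I2  (I2 integral (f out))
#1 |J2  (1-jn J2 has f-setter on 5)
#0 |J1  (through GY1, causality inverts; strokes same side of GY1)
#6 |R1  (closing 1-jn rule on J1)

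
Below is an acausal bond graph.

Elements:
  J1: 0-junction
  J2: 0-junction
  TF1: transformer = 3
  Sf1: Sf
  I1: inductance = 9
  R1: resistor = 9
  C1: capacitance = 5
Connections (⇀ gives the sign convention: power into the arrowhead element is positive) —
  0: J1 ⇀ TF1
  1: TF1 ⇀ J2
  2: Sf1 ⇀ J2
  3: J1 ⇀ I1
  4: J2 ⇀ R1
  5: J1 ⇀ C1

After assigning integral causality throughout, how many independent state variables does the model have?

β2 →Sf1  (Sf1: flow source, stroke at near end)
β3 →I1  (I1 integral (f out))
β5 →J1  (C1 integral (e out))
β0 →TF1  (J1: bond 5 brought effort, rest push out)
β1 →J2  (TF TF1: opposite of bond 0)
β4 →R1  (common-e at J2 fixed by 1)

2  (C1, I1 all integral)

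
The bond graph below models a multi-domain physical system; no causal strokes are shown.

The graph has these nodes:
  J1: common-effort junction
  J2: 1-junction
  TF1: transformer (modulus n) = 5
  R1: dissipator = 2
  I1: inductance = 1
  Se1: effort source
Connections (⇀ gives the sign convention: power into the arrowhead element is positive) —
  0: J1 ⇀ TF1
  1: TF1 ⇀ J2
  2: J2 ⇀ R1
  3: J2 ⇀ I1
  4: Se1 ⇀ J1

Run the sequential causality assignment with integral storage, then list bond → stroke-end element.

#0 stroke→TF1
#1 stroke→J2
#2 stroke→J2
#3 stroke→I1
#4 stroke→J1

#4 stroke at J1  (Se1: effort source, stroke at far end)
#0 stroke at TF1  (0-jn J1 has e-setter on 4)
#1 stroke at J2  (TF1 one-in-one-out from 0)
#3 stroke at I1  (I1 outputs flow p/I1)
#2 stroke at J2  (J2 flow already set via bond 3)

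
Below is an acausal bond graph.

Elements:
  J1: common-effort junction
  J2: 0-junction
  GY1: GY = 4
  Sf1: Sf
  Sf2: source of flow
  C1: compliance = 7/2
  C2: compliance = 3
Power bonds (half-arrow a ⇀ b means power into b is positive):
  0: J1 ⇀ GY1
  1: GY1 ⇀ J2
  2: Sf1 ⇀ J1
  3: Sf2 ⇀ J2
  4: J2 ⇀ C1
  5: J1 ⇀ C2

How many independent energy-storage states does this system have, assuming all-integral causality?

bond 2 stroke at Sf1  (Sf1 (Sf) sets flow on bond)
bond 3 stroke at Sf2  (Sf2: flow source, stroke at near end)
bond 4 stroke at J2  (C1 outputs effort q/C1)
bond 1 stroke at GY1  (common-e at J2 fixed by 4)
bond 0 stroke at GY1  (through GY1, causality inverts; strokes same side of GY1)
bond 5 stroke at J1  (J1: last free bond brings effort in)

2  (C1, C2 all integral)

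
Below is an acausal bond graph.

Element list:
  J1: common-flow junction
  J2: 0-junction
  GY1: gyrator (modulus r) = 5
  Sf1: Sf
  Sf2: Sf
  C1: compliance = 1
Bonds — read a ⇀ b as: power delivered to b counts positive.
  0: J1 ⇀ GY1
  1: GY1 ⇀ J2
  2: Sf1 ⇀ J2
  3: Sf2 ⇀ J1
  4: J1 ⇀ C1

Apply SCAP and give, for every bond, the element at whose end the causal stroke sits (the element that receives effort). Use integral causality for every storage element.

β2 stroke→Sf1  (Sf1 fixes flow; stroke at Sf1)
β3 stroke→Sf2  (Sf2 fixes flow; stroke at Sf2)
β0 stroke→J1  (common-f at J1 fixed by 3)
β4 stroke→J1  (J1 flow already set via bond 3)
β1 stroke→J2  (closing 0-jn rule on J2)

bond 0 |J1
bond 1 |J2
bond 2 |Sf1
bond 3 |Sf2
bond 4 |J1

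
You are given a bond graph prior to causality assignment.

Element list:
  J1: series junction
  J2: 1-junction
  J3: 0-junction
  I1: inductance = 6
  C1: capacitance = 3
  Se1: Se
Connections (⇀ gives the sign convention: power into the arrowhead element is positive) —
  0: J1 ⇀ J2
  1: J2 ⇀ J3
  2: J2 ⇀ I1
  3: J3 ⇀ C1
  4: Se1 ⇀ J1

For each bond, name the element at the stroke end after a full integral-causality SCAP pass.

#0 →J2
#1 →J2
#2 →I1
#3 →J3
#4 →J1

#4 |J1  (Se1 fixes effort; stroke away)
#0 |J2  (J1 needs exactly one f-in)
#2 |I1  (I1 outputs flow p/I1)
#1 |J2  (common-f at J2 fixed by 2)
#3 |J3  (J3: last free bond brings effort in)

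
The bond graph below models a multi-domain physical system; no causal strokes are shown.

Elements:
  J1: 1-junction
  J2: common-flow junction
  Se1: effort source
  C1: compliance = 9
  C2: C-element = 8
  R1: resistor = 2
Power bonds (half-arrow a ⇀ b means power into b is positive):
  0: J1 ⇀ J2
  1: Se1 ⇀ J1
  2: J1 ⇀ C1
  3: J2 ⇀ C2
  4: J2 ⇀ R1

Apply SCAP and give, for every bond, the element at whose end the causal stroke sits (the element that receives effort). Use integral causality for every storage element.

b0 stroke→J2
b1 stroke→J1
b2 stroke→J1
b3 stroke→J2
b4 stroke→R1

b1 stroke→J1  (Se1: effort source, stroke at far end)
b2 stroke→J1  (prefer integral on C1)
b0 stroke→J2  (closing 1-jn rule on J1)
b3 stroke→J2  (C2 outputs effort q/C2)
b4 stroke→R1  (closing 1-jn rule on J2)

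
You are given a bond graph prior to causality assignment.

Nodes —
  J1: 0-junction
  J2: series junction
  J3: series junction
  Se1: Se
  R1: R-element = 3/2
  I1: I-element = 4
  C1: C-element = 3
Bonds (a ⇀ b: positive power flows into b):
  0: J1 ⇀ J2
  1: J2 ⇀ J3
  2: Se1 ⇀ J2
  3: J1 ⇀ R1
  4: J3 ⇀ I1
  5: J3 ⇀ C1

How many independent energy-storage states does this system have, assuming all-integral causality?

2  (C1, I1 all integral)

β2 →J2  (Se1 fixes effort; stroke away)
β4 →I1  (I1 integral (f out))
β1 →J3  (J3: bond 4 brought flow, rest push out)
β5 →J3  (common-f at J3 fixed by 4)
β0 →J2  (J2: bond 1 brought flow, rest push out)
β3 →J1  (J1: last free bond brings effort in)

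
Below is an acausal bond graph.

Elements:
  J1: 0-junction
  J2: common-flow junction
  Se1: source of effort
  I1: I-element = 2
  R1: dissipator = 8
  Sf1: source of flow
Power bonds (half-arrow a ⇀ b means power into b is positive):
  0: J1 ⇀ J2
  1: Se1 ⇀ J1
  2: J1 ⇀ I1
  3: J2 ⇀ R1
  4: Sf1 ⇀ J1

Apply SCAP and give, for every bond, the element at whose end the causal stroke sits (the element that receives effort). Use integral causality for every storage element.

b0 stroke at J2
b1 stroke at J1
b2 stroke at I1
b3 stroke at R1
b4 stroke at Sf1

bond 1 stroke→J1  (Se1 (Se) sets effort on bond)
bond 4 stroke→Sf1  (Sf1: flow source, stroke at near end)
bond 0 stroke→J2  (common-e at J1 fixed by 1)
bond 2 stroke→I1  (J1 effort already set via bond 1)
bond 3 stroke→R1  (closing 1-jn rule on J2)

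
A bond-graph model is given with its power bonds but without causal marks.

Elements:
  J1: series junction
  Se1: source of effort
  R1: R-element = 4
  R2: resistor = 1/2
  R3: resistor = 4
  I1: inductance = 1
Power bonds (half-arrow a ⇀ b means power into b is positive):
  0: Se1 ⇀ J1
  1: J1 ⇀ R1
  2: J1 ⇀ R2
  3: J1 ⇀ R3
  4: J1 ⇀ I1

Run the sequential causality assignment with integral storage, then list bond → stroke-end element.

bond 0 stroke at J1  (Se1 fixes effort; stroke away)
bond 4 stroke at I1  (I1: I, integral causality)
bond 1 stroke at J1  (common-f at J1 fixed by 4)
bond 2 stroke at J1  (J1: bond 4 brought flow, rest push out)
bond 3 stroke at J1  (1-jn J1 has f-setter on 4)

β0 stroke at J1
β1 stroke at J1
β2 stroke at J1
β3 stroke at J1
β4 stroke at I1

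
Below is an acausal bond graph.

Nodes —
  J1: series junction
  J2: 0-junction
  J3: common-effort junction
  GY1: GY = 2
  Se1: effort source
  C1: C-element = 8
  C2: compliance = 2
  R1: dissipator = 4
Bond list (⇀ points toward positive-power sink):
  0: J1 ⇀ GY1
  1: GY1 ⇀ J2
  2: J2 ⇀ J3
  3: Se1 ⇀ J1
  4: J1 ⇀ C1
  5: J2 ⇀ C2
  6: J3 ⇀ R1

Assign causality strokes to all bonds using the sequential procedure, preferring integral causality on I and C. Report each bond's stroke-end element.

b0 stroke at GY1
b1 stroke at GY1
b2 stroke at J3
b3 stroke at J1
b4 stroke at J1
b5 stroke at J2
b6 stroke at R1

b3 |J1  (Se1 (Se) sets effort on bond)
b4 |J1  (C1 integral (e out))
b0 |GY1  (closing 1-jn rule on J1)
b1 |GY1  (GY1 both-in/both-out from 0)
b5 |J2  (C2 outputs effort q/C2)
b2 |J3  (0-jn J2 has e-setter on 5)
b6 |R1  (common-e at J3 fixed by 2)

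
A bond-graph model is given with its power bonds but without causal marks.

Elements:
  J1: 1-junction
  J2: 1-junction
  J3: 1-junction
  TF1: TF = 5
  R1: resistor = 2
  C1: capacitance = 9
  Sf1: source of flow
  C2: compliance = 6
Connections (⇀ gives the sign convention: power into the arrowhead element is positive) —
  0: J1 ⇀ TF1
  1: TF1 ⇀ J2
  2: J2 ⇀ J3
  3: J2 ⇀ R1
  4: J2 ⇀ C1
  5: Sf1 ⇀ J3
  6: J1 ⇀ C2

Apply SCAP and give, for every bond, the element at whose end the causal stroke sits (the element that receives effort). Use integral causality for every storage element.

b0 |TF1
b1 |J2
b2 |J3
b3 |J2
b4 |J2
b5 |Sf1
b6 |J1

β5 →Sf1  (Sf1 (Sf) sets flow on bond)
β2 →J3  (1-jn J3 has f-setter on 5)
β1 →J2  (J2: bond 2 brought flow, rest push out)
β3 →J2  (J2 flow already set via bond 2)
β4 →J2  (1-jn J2 has f-setter on 2)
β0 →TF1  (TF1 one-in-one-out from 1)
β6 →J1  (1-jn J1 has f-setter on 0)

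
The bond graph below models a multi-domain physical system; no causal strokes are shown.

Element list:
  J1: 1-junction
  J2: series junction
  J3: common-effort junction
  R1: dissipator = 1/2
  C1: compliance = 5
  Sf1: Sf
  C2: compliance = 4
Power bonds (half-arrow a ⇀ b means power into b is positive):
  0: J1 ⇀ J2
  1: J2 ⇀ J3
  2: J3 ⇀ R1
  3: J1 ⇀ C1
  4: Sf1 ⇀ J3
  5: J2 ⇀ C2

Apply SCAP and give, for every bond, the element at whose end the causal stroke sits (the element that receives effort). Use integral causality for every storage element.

#4 stroke at Sf1  (Sf1 fixes flow; stroke at Sf1)
#3 stroke at J1  (C1 integral (e out))
#0 stroke at J2  (J1 needs exactly one f-in)
#5 stroke at J2  (C2 outputs effort q/C2)
#1 stroke at J3  (only one flow-in slot at J2)
#2 stroke at R1  (J3 effort already set via bond 1)

β0 stroke at J2
β1 stroke at J3
β2 stroke at R1
β3 stroke at J1
β4 stroke at Sf1
β5 stroke at J2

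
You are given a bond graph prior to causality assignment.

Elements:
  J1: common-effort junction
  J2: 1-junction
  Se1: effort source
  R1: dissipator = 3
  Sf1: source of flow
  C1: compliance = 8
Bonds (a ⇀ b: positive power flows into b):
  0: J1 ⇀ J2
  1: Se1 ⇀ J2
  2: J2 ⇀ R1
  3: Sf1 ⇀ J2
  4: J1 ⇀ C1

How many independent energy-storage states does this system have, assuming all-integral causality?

b1 →J2  (Se1 (Se) sets effort on bond)
b3 →Sf1  (Sf1 fixes flow; stroke at Sf1)
b0 →J2  (1-jn J2 has f-setter on 3)
b2 →J2  (J2 flow already set via bond 3)
b4 →J1  (closing 0-jn rule on J1)

1  (C1 all integral)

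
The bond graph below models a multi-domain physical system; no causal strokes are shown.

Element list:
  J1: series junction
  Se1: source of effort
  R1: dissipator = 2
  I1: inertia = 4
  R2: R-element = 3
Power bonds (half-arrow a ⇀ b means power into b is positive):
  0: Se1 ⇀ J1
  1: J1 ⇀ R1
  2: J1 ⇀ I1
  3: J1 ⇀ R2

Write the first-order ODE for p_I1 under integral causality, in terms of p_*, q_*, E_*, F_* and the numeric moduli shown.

b0 →J1  (Se1 fixes effort; stroke away)
b2 →I1  (prefer integral on I1)
b1 →J1  (common-f at J1 fixed by 2)
b3 →J1  (1-jn J1 has f-setter on 2)

dp_I1/dt = E_Se1 - 5*p_I1/4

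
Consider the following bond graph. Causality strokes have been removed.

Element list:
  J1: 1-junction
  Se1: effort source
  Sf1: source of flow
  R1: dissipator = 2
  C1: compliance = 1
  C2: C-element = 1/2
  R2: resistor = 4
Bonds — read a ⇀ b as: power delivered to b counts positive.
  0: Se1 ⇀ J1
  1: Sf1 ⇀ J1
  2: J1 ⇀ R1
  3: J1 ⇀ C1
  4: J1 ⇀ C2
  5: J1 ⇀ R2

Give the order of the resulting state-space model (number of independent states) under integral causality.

2  (C1, C2 all integral)

#0 →J1  (Se1: effort source, stroke at far end)
#1 →Sf1  (source Sf1 imposes f)
#2 →J1  (1-jn J1 has f-setter on 1)
#3 →J1  (J1: bond 1 brought flow, rest push out)
#4 →J1  (1-jn J1 has f-setter on 1)
#5 →J1  (J1 flow already set via bond 1)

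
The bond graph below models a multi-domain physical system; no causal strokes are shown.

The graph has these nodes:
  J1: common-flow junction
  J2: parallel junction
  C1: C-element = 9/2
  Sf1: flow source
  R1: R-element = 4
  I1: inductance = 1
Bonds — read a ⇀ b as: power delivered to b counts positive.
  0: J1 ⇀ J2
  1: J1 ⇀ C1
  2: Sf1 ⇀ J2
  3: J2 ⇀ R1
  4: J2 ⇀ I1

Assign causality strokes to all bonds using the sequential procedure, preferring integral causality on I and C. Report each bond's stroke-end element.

bond 0 stroke→J2
bond 1 stroke→J1
bond 2 stroke→Sf1
bond 3 stroke→R1
bond 4 stroke→I1

b2 →Sf1  (Sf1: flow source, stroke at near end)
b1 →J1  (C1 integral (e out))
b0 →J2  (J1: last free bond brings flow in)
b3 →R1  (J2 effort already set via bond 0)
b4 →I1  (0-jn J2 has e-setter on 0)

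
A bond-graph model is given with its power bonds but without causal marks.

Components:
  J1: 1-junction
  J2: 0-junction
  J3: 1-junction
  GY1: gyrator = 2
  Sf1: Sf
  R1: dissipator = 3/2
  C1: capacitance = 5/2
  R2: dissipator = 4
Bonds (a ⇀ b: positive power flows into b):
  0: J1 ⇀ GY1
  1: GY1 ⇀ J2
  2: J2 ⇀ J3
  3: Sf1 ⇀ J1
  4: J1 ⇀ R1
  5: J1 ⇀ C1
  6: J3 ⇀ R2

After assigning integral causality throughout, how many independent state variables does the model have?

bond 3 stroke at Sf1  (Sf1: flow source, stroke at near end)
bond 0 stroke at J1  (1-jn J1 has f-setter on 3)
bond 4 stroke at J1  (1-jn J1 has f-setter on 3)
bond 5 stroke at J1  (1-jn J1 has f-setter on 3)
bond 1 stroke at J2  (GY1 both-in/both-out from 0)
bond 2 stroke at J3  (0-jn J2 has e-setter on 1)
bond 6 stroke at R2  (closing 1-jn rule on J3)

1  (C1 all integral)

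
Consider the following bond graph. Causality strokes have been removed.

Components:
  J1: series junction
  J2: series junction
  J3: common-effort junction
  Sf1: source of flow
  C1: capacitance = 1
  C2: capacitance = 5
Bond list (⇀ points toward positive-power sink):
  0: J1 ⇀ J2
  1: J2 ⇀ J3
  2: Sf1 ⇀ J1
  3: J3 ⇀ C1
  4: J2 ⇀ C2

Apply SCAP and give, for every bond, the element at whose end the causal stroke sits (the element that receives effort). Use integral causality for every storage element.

bond 2 stroke→Sf1  (source Sf1 imposes f)
bond 0 stroke→J1  (J1: bond 2 brought flow, rest push out)
bond 1 stroke→J2  (J2: bond 0 brought flow, rest push out)
bond 4 stroke→J2  (J2 flow already set via bond 0)
bond 3 stroke→J3  (only one effort-in slot at J3)

#0 stroke at J1
#1 stroke at J2
#2 stroke at Sf1
#3 stroke at J3
#4 stroke at J2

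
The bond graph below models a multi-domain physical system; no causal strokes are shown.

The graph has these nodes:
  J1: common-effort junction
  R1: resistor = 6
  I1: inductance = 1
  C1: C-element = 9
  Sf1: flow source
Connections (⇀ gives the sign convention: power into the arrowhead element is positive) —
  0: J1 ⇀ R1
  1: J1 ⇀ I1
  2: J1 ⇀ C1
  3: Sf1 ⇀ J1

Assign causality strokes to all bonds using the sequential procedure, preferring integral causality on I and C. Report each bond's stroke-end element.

#3 →Sf1  (Sf1 fixes flow; stroke at Sf1)
#1 →I1  (prefer integral on I1)
#2 →J1  (C1 integral (e out))
#0 →R1  (J1 effort already set via bond 2)

bond 0 stroke→R1
bond 1 stroke→I1
bond 2 stroke→J1
bond 3 stroke→Sf1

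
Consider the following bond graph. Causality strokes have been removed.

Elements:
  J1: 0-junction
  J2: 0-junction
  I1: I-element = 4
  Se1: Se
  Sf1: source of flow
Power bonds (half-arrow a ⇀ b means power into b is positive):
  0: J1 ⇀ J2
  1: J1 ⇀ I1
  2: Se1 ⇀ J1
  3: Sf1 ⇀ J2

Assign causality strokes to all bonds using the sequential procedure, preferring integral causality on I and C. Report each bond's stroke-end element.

b0 stroke→J2
b1 stroke→I1
b2 stroke→J1
b3 stroke→Sf1

bond 2 |J1  (Se1 (Se) sets effort on bond)
bond 3 |Sf1  (Sf1: flow source, stroke at near end)
bond 0 |J2  (J1: bond 2 brought effort, rest push out)
bond 1 |I1  (0-jn J1 has e-setter on 2)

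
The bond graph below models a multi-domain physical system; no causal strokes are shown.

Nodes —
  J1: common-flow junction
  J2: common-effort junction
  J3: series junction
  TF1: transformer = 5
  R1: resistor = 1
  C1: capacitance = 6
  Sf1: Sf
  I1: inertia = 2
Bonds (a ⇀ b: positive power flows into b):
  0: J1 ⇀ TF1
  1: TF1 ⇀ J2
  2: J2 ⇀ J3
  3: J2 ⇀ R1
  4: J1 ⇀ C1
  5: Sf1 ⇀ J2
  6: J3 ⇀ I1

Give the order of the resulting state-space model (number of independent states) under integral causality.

2  (C1, I1 all integral)

β5 →Sf1  (Sf1 fixes flow; stroke at Sf1)
β4 →J1  (C1 integral (e out))
β0 →TF1  (only one flow-in slot at J1)
β1 →J2  (TF TF1: opposite of bond 0)
β2 →J3  (0-jn J2 has e-setter on 1)
β3 →R1  (common-e at J2 fixed by 1)
β6 →I1  (closing 1-jn rule on J3)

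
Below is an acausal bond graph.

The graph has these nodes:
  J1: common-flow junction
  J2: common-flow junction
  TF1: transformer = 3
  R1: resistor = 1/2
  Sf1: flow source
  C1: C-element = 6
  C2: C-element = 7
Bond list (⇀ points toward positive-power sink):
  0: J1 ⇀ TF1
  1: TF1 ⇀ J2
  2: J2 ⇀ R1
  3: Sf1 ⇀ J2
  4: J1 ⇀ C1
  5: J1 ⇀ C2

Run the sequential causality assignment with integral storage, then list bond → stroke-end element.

b3 stroke→Sf1  (Sf1: flow source, stroke at near end)
b1 stroke→J2  (common-f at J2 fixed by 3)
b2 stroke→J2  (1-jn J2 has f-setter on 3)
b0 stroke→TF1  (TF TF1: opposite of bond 1)
b4 stroke→J1  (J1 flow already set via bond 0)
b5 stroke→J1  (common-f at J1 fixed by 0)

b0 |TF1
b1 |J2
b2 |J2
b3 |Sf1
b4 |J1
b5 |J1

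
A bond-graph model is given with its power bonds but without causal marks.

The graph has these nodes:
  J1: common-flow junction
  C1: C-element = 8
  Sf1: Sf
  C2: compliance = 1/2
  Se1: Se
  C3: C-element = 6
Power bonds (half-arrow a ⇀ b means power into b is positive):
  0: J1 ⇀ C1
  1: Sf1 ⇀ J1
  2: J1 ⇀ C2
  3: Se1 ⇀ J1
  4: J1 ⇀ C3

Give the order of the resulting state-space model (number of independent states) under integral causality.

b1 stroke at Sf1  (Sf1 (Sf) sets flow on bond)
b3 stroke at J1  (Se1: effort source, stroke at far end)
b0 stroke at J1  (1-jn J1 has f-setter on 1)
b2 stroke at J1  (1-jn J1 has f-setter on 1)
b4 stroke at J1  (J1: bond 1 brought flow, rest push out)

3  (C1, C2, C3 all integral)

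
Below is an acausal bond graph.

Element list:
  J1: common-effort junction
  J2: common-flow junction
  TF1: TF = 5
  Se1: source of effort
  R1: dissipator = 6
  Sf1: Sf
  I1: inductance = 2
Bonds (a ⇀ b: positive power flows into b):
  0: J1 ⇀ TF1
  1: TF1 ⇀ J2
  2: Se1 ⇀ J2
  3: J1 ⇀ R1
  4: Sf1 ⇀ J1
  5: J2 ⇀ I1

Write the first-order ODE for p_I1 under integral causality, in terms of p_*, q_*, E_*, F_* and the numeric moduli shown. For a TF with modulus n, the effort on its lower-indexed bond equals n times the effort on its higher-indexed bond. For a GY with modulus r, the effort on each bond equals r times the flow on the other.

#2 |J2  (Se1 (Se) sets effort on bond)
#4 |Sf1  (Sf1 fixes flow; stroke at Sf1)
#5 |I1  (prefer integral on I1)
#1 |J2  (common-f at J2 fixed by 5)
#0 |TF1  (TF TF1: opposite of bond 1)
#3 |J1  (closing 0-jn rule on J1)

dp_I1/dt = E_Se1 + 6*F_Sf1/5 - 3*p_I1/25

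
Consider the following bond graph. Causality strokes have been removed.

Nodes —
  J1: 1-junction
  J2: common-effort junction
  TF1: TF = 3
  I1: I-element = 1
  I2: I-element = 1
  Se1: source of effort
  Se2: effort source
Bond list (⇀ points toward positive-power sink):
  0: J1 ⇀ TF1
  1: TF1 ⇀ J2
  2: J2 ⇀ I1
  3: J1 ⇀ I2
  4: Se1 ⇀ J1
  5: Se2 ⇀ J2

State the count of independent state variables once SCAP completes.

bond 4 |J1  (Se1 (Se) sets effort on bond)
bond 5 |J2  (Se2 (Se) sets effort on bond)
bond 1 |TF1  (0-jn J2 has e-setter on 5)
bond 2 |I1  (J2 effort already set via bond 5)
bond 0 |J1  (TF1 one-in-one-out from 1)
bond 3 |I2  (closing 1-jn rule on J1)

2  (I1, I2 all integral)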